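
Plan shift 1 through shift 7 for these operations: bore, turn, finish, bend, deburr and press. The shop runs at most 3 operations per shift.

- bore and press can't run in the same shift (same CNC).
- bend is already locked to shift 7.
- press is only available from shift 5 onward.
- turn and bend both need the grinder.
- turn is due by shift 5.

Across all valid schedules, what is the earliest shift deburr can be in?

shift 1

deburr at shift 1 is achievable: turn=shift 1, press=shift 5, finish=shift 2, bore=shift 1, deburr=shift 1, bend=shift 7.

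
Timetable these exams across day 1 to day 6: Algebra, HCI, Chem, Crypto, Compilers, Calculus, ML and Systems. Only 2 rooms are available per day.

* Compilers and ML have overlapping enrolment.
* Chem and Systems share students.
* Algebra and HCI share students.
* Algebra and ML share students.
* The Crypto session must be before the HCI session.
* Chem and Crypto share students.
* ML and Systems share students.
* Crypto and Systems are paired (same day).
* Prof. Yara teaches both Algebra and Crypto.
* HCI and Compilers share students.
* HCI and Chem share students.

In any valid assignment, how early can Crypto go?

Downstream work caps Crypto at day 5.
Crypto at day 1 is achievable: Compilers=day 4; Crypto=day 1; ML=day 5; HCI=day 2; Systems=day 1; Calculus=day 2; Chem=day 3; Algebra=day 3.

day 1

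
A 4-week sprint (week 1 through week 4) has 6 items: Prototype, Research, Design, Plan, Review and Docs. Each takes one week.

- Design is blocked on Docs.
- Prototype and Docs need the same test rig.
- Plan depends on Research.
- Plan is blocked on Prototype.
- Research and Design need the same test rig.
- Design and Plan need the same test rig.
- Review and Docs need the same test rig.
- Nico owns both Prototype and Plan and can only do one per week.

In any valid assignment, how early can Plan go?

week 2

Precedence pushes Plan to at least week 2.
Plan at week 2 is achievable: Prototype=week 1; Research=week 1; Review=week 1; Design=week 3; Plan=week 2; Docs=week 2.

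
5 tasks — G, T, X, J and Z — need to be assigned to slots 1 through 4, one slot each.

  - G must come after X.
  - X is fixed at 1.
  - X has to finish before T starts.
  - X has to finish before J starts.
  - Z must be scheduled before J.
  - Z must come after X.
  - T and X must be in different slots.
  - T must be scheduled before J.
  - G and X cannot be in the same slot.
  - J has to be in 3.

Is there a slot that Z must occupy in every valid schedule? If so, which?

X is fixed at 1 and must come before Z, so Z is at least 2.
J is fixed at 3 and must come after Z, so Z is at most 2.
So Z must be 2.

2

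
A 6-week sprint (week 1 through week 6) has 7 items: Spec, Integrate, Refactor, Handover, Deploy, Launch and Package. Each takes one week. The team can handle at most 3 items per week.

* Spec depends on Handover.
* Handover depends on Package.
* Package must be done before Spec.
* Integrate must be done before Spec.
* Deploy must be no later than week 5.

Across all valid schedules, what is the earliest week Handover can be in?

week 2

Precedence pushes Handover to at least week 2; downstream work caps Handover at week 5.
Handover at week 2 is achievable: Launch in week 2, Deploy in week 1, Refactor in week 2, Spec in week 3, Package in week 1, Integrate in week 1, Handover in week 2.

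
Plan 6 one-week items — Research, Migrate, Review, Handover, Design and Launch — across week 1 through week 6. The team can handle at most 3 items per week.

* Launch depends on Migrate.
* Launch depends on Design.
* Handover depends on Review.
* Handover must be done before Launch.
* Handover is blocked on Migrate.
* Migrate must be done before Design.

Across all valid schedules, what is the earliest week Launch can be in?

Precedence pushes Launch to at least week 3.
Launch at week 3 is achievable: Research=week 1, Design=week 2, Launch=week 3, Handover=week 2, Migrate=week 1, Review=week 1.

week 3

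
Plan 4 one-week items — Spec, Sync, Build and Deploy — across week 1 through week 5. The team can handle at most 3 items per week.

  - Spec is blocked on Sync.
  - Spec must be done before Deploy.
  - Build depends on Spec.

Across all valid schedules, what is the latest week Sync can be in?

Downstream work caps Sync at week 3.
Sync at week 3 is achievable: Spec -> week 4; Build -> week 5; Sync -> week 3; Deploy -> week 5.

week 3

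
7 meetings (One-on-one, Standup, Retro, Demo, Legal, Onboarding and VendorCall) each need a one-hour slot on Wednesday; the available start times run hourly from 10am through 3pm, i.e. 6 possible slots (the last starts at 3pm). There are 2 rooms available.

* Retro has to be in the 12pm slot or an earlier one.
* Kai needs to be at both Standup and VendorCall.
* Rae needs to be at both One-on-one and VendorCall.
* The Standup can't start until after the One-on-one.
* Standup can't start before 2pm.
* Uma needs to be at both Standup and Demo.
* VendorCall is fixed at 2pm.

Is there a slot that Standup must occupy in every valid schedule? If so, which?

3pm

Standup's window is 2pm–3pm.
VendorCall is fixed at 2pm, and Standup can't share a slot with VendorCall.
So Standup must be 3pm.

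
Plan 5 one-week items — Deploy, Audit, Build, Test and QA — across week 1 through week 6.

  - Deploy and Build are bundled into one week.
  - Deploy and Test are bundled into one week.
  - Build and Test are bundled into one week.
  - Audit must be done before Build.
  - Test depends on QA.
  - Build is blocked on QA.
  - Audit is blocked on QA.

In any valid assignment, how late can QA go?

week 4

Downstream work caps QA at week 4.
QA at week 4 is achievable: Deploy -> week 6; QA -> week 4; Build -> week 6; Audit -> week 5; Test -> week 6.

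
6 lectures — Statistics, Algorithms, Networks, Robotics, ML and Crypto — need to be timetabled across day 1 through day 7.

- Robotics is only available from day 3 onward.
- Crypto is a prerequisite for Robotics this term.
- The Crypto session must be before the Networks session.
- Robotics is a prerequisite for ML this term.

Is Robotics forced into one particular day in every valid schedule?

No

Robotics can be day 3 (e.g. Networks in day 2; Robotics in day 3; Algorithms in day 1; Statistics in day 1; Crypto in day 1; ML in day 4) or day 4 (e.g. ML in day 5; Statistics in day 1; Crypto in day 1; Robotics in day 4; Networks in day 2; Algorithms in day 1).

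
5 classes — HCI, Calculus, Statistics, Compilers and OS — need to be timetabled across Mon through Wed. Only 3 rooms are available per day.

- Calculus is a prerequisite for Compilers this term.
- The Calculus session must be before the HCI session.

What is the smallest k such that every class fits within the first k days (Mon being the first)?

The precedence chain requires at least 2 distinct days.
With at most 3 per day and 5 classes, at least 2 days are needed.
2 works (last occupied day: Tue): for example Compilers=Tue; Statistics=Mon; Calculus=Mon; HCI=Tue; OS=Mon.

2 days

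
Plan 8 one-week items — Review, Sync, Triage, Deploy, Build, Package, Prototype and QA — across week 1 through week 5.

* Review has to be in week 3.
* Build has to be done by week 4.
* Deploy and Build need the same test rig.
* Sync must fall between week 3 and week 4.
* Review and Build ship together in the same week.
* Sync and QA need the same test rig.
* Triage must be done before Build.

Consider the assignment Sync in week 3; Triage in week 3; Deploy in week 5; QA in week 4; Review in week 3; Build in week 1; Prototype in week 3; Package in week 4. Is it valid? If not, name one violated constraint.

Sync must fall between week 3 and week 4 — holds.
Review and Build ship together in the same week — violated.
Triage must be done before Build — violated.
Build has to be done by week 4 — holds.
Review has to be in week 3 — holds.
Sync and QA need the same test rig — holds.
Deploy and Build need the same test rig — holds.

No — it violates: Triage must be done before Build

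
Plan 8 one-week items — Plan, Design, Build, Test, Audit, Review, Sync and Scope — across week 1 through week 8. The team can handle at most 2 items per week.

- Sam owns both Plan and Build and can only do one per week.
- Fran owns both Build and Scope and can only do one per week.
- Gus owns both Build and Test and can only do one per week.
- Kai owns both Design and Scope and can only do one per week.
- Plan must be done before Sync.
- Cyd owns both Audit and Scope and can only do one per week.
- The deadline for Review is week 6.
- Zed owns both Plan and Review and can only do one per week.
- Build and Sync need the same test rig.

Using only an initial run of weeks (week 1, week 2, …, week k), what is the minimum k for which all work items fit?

The precedence chain requires at least 2 distinct weeks.
With at most 2 per week and 8 work items, at least 4 weeks are needed.
4 works (last occupied week: week 4): for example Audit in week 3; Test in week 2; Plan in week 1; Review in week 4; Sync in week 2; Scope in week 4; Build in week 3; Design in week 1.

4 weeks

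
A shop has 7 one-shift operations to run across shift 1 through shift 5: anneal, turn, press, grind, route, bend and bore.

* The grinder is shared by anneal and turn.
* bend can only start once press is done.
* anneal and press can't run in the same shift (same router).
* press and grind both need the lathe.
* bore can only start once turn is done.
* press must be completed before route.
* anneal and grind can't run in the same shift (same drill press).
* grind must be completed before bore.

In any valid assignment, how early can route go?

Precedence pushes route to at least shift 2.
route at shift 2 is achievable: route in shift 2, bore in shift 3, press in shift 1, bend in shift 2, turn in shift 1, grind in shift 2, anneal in shift 3.

shift 2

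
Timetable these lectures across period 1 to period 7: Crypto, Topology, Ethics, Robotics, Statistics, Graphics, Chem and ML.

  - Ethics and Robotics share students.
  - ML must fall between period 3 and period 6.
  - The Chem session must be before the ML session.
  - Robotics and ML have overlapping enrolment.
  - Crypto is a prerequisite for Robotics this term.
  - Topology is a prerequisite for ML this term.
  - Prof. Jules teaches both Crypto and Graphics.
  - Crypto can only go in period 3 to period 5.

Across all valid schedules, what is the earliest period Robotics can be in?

period 4

Precedence pushes Robotics to at least period 4.
Robotics at period 4 is achievable: Ethics in period 1; Graphics in period 1; ML in period 3; Crypto in period 3; Chem in period 1; Topology in period 1; Robotics in period 4; Statistics in period 1.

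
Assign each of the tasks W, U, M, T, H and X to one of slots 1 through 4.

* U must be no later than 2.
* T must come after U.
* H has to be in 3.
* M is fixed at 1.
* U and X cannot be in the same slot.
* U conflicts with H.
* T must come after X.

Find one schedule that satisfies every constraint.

W -> 1, X -> 2, H -> 3, M -> 1, T -> 3, U -> 1

Checking: U(1) before T(3); X(2) before T(3); U(1) != H(3); U(1) != X(2); U=1 in [1,2]; H=3 in [3,3]; M=1 in [1,1].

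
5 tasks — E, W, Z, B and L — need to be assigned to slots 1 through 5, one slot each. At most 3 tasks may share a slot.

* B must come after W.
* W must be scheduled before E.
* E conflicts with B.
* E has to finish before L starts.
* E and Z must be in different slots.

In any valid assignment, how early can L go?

3

Precedence pushes L to at least 3.
L at 3 is achievable: W -> 1; B -> 3; L -> 3; Z -> 1; E -> 2.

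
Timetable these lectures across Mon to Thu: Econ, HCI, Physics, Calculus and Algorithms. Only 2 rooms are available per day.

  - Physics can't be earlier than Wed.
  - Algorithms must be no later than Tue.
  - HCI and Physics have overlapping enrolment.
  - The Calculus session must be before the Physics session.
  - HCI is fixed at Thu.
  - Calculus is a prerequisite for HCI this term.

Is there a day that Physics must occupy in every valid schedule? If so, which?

Wed

Physics's window is Wed–Thu.
HCI is fixed at Thu, and Physics can't share a day with HCI.
So Physics must be Wed.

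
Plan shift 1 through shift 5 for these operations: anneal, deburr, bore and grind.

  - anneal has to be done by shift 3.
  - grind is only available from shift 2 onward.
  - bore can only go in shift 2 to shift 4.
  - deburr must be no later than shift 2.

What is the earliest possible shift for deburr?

Deburr's own window allows nothing later than shift 2.
deburr at shift 1 is achievable: deburr in shift 1, bore in shift 2, grind in shift 2, anneal in shift 1.

shift 1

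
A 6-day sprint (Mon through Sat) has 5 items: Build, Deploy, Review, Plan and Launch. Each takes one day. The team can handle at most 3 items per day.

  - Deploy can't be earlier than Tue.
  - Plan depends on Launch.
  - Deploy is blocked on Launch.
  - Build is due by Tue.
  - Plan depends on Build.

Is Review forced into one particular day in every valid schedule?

No

Review can be Mon (e.g. Launch in Mon; Plan in Tue; Deploy in Tue; Build in Mon; Review in Mon) or Tue (e.g. Launch=Mon; Build=Mon; Plan=Tue; Deploy=Tue; Review=Tue).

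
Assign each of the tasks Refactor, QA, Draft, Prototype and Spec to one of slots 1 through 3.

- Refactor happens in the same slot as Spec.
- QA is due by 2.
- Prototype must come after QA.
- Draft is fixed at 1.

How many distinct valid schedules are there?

Splitting on Refactor: it can be 1 (3), 2 (3), 3 (3). Listing each branch's schedules as (QA, Draft, Prototype, Spec):
Refactor=1: (1,1,2,1) (1,1,3,1) (2,1,3,1) — 3.
Refactor=2: (1,1,2,2) (1,1,3,2) (2,1,3,2) — 3.
Refactor=3: (1,1,2,3) (1,1,3,3) (2,1,3,3) — 3.
Summing: 3 + 3 + 3 = 9.

9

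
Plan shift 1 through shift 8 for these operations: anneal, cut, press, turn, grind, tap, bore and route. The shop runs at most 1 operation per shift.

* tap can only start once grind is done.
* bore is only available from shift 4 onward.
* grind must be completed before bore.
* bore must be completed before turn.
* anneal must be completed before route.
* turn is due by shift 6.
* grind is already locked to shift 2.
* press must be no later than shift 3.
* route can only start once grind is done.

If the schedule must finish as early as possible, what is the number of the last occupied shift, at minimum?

shift 8

The precedence chain requires at least 3 distinct shifts.
With at most 1 per shift and 8 operations, at least 8 shifts are needed.
Propagating the time windows through the other constraints, turn can't land before shift 5, so the schedule must run through at least shift 5.
8 works (last occupied shift: shift 8): for example press in shift 1, turn in shift 5, grind in shift 2, tap in shift 7, anneal in shift 3, route in shift 6, cut in shift 8, bore in shift 4.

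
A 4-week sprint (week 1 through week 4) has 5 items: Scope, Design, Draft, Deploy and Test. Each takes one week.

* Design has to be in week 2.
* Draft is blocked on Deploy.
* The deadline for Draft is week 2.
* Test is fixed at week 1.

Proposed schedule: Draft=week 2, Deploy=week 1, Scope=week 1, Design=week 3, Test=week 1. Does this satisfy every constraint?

No. Design has to be in week 2 is not satisfied.

Draft is blocked on Deploy — holds.
Design has to be in week 2 — violated.
The deadline for Draft is week 2 — holds.
Test is fixed at week 1 — holds.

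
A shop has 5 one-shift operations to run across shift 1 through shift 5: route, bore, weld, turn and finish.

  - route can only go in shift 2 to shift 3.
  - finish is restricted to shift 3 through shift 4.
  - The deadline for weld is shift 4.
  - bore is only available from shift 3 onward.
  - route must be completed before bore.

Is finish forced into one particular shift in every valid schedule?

No

finish can be shift 3 (e.g. route in shift 2; turn in shift 1; bore in shift 3; weld in shift 1; finish in shift 3) or shift 4 (e.g. route=shift 2; bore=shift 3; turn=shift 1; finish=shift 4; weld=shift 1).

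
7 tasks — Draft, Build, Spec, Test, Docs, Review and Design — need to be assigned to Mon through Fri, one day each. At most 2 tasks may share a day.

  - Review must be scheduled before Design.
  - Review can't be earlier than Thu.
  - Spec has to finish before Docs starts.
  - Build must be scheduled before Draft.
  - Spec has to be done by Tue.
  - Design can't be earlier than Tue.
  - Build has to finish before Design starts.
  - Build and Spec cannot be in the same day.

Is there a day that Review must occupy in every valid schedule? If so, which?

Thu

Review is available from Thu; downstream work caps Review at Thu.
So Review is pinned to Thu.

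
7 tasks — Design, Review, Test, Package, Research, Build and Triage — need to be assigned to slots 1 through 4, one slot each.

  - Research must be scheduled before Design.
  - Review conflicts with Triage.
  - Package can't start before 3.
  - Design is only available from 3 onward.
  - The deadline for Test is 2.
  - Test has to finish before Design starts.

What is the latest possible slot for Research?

3

Downstream work caps Research at 3.
Research at 3 is achievable: Research -> 3, Build -> 1, Design -> 4, Test -> 1, Package -> 3, Triage -> 2, Review -> 1.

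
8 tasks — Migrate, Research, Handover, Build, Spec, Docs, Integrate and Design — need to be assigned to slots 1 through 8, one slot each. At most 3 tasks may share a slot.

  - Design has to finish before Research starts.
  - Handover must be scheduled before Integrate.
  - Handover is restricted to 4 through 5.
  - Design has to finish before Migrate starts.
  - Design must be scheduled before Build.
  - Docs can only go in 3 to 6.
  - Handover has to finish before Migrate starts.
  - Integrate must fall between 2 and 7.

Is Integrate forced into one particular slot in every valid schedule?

No

Integrate can be 5 (e.g. Integrate=5; Research=2; Spec=1; Build=2; Handover=4; Migrate=5; Docs=3; Design=1) or 6 (e.g. Spec=1, Handover=4, Integrate=6, Docs=3, Research=2, Design=1, Build=2, Migrate=5).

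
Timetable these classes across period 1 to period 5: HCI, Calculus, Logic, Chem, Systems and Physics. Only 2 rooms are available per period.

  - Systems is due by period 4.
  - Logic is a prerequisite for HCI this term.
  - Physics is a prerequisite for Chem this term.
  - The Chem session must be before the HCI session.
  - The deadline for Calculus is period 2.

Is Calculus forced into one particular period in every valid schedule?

Calculus can be period 1 (e.g. Physics=period 2; Calculus=period 1; Systems=period 1; HCI=period 4; Logic=period 2; Chem=period 3) or period 2 (e.g. Systems=period 1, Calculus=period 2, Physics=period 1, HCI=period 4, Logic=period 3, Chem=period 2).

No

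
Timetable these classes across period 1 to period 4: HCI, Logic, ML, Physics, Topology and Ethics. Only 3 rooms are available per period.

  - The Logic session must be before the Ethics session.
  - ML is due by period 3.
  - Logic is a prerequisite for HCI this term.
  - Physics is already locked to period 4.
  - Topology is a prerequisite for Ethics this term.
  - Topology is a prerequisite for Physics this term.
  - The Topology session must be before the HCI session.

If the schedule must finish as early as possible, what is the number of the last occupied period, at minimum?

The precedence chain requires at least 2 distinct periods.
With at most 3 per period and 6 classes, at least 2 periods are needed.
Physics can't be placed before period 4, so the schedule must run through at least period 4.
4 works (last occupied period: period 4): for example HCI -> period 2, Topology -> period 1, Physics -> period 4, Logic -> period 1, ML -> period 1, Ethics -> period 2.

period 4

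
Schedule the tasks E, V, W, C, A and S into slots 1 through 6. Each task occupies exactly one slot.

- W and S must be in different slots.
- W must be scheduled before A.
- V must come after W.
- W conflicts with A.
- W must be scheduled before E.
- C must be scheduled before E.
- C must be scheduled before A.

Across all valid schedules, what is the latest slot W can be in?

5

Downstream work caps W at 5.
W at 5 is achievable: S=1, E=6, C=1, W=5, V=6, A=6.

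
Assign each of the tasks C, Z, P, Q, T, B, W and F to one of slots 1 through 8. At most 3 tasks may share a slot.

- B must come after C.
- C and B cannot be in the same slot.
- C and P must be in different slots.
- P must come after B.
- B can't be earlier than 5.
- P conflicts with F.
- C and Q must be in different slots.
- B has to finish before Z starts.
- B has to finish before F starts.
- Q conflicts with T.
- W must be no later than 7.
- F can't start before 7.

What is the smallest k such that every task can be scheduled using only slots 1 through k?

7

The precedence chain requires at least 3 distinct slots.
With at most 3 per slot and 8 tasks, at least 3 slots are needed.
F can't be placed before 7, so the schedule must run through at least slot 7.
7 works (last occupied slot: 7): for example Q=2; F=7; P=6; C=1; Z=6; W=1; T=1; B=5.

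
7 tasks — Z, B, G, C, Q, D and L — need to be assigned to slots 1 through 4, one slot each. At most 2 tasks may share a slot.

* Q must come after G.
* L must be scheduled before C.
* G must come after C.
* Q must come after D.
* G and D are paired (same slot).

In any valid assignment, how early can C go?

Precedence pushes C to at least 2; downstream work caps C at 2.
C at 2 is achievable: Z -> 1; B -> 2; G -> 3; D -> 3; C -> 2; L -> 1; Q -> 4.

2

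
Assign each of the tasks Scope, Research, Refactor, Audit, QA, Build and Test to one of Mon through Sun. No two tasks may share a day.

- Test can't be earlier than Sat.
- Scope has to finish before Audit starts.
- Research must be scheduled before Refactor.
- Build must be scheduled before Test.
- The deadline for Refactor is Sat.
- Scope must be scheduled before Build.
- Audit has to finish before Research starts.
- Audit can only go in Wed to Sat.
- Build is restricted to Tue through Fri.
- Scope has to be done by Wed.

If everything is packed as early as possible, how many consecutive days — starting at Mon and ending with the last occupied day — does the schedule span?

7

The precedence chain requires at least 4 distinct days.
With at most 1 per day and 7 tasks, at least 7 days are needed.
Test can't be placed before Sat — that is day 6 counting from Mon — so the schedule must run through at least 6 days.
7 works (last occupied day: Sun): for example Scope in Mon; Audit in Wed; Build in Tue; Refactor in Fri; Test in Sat; QA in Sun; Research in Thu.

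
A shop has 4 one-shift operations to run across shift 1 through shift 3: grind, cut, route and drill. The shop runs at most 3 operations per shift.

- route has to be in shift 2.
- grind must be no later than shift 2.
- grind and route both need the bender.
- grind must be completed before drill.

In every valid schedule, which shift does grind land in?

grind's window is shift 1–shift 2.
route is fixed at shift 2, and grind can't share a shift with route.
So grind must be shift 1.

shift 1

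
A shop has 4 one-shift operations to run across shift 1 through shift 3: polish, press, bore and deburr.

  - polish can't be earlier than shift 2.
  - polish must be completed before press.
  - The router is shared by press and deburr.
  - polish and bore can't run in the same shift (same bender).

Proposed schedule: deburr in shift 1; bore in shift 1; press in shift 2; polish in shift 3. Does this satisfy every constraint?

No. polish must be completed before press is not satisfied.

polish and bore can't run in the same shift (same bender) — holds.
The router is shared by press and deburr — holds.
polish can't be earlier than shift 2 — holds.
polish must be completed before press — violated.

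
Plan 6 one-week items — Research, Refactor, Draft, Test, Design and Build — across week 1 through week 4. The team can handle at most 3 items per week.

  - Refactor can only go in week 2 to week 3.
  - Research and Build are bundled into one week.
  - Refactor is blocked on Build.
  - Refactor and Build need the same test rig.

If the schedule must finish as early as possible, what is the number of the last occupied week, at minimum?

The precedence chain requires at least 2 distinct weeks.
With at most 3 per week and 6 work items, at least 2 weeks are needed.
2 works (last occupied week: week 2): for example Draft in week 1; Build in week 1; Research in week 1; Test in week 2; Refactor in week 2; Design in week 2.

2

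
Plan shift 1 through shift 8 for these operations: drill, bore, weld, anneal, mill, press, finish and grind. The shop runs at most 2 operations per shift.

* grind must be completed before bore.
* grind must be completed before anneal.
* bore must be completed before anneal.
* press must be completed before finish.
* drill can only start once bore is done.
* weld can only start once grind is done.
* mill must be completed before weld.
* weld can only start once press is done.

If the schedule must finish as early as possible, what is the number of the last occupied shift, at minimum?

The precedence chain requires at least 3 distinct shifts.
With at most 2 per shift and 8 operations, at least 4 shifts are needed.
4 works (last occupied shift: shift 4): for example press -> shift 1; bore -> shift 2; drill -> shift 4; grind -> shift 1; mill -> shift 2; weld -> shift 3; anneal -> shift 3; finish -> shift 4.

4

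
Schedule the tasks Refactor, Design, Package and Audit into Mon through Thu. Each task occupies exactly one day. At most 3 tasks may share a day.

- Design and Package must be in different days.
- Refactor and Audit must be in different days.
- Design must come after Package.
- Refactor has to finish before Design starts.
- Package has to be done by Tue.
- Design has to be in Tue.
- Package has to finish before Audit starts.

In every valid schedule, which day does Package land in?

Mon

Package's window is Mon–Tue.
Design is fixed at Tue, and Package can't share a day with Design.
So Package must be Mon.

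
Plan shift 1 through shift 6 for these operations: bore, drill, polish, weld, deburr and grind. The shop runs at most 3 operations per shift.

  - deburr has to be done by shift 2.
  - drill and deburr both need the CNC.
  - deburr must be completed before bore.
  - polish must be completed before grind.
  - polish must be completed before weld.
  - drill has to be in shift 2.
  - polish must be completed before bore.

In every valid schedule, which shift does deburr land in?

deburr's window is shift 1–shift 2.
drill is fixed at shift 2, and deburr can't share a shift with drill.
So deburr must be shift 1.

shift 1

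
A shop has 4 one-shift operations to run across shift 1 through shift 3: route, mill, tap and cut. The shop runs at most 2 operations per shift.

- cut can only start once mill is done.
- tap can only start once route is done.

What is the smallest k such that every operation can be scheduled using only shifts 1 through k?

2

The precedence chain requires at least 2 distinct shifts.
With at most 2 per shift and 4 operations, at least 2 shifts are needed.
2 works (last occupied shift: shift 2): for example cut=shift 2; tap=shift 2; route=shift 1; mill=shift 1.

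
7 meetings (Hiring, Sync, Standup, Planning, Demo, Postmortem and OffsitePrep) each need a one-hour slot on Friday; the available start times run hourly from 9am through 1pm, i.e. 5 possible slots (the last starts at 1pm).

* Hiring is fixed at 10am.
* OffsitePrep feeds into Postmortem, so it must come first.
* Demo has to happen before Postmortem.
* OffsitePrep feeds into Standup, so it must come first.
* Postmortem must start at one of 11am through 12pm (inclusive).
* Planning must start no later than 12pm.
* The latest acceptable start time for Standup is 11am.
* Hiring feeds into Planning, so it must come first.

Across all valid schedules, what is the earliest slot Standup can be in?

10am

Precedence pushes Standup to at least 10am; Standup's own window allows nothing later than 11am.
Standup at 10am is achievable: Hiring=10am; Planning=11am; OffsitePrep=9am; Postmortem=11am; Standup=10am; Demo=9am; Sync=9am.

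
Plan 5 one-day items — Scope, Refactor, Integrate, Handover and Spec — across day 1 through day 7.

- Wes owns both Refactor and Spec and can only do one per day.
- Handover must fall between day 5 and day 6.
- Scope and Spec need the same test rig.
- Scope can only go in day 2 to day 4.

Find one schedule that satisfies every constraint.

Refactor -> day 1; Scope -> day 2; Handover -> day 5; Spec -> day 3; Integrate -> day 1

Checking: Scope(day 2) != Spec(day 3); Refactor(day 1) != Spec(day 3); Handover=day 5 in [day 5,day 6]; Scope=day 2 in [day 2,day 4].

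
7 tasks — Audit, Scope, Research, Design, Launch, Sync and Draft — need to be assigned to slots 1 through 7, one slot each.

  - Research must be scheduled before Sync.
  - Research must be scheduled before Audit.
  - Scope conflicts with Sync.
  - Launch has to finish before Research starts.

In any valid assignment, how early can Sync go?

Precedence pushes Sync to at least 3.
Sync at 3 is achievable: Design -> 1; Launch -> 1; Draft -> 1; Scope -> 1; Research -> 2; Audit -> 3; Sync -> 3.

3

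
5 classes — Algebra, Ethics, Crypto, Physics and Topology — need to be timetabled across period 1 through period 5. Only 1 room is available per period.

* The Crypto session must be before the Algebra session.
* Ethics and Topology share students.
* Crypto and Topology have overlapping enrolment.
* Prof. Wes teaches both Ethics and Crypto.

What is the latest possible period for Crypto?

period 4

Downstream work caps Crypto at period 4.
Crypto at period 4 is achievable: Physics in period 2, Ethics in period 1, Crypto in period 4, Algebra in period 5, Topology in period 3.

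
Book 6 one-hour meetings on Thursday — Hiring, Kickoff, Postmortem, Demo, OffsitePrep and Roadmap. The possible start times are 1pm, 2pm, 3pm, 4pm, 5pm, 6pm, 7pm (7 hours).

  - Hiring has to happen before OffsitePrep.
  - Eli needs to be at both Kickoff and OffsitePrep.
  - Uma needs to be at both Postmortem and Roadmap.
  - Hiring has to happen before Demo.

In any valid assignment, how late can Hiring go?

6pm

Downstream work caps Hiring at 6pm.
Hiring at 6pm is achievable: Roadmap in 2pm; Kickoff in 1pm; Demo in 7pm; OffsitePrep in 7pm; Postmortem in 1pm; Hiring in 6pm.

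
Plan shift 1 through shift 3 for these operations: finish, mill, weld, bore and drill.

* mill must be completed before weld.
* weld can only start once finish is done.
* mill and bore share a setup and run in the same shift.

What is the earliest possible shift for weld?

shift 2

Precedence pushes weld to at least shift 2.
weld at shift 2 is achievable: drill -> shift 1; bore -> shift 1; finish -> shift 1; mill -> shift 1; weld -> shift 2.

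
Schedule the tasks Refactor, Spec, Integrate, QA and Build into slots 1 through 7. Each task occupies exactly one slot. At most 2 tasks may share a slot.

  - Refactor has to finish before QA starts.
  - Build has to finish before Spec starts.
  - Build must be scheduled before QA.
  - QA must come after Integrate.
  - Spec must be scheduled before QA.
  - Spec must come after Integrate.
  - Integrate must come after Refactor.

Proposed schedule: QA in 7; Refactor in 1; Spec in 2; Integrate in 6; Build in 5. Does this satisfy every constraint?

At most 2 tasks may share a slot — holds.
QA must come after Integrate — holds.
Build must be scheduled before QA — holds.
Refactor has to finish before QA starts — holds.
Spec must be scheduled before QA — holds.
Integrate must come after Refactor — holds.
Spec must come after Integrate — violated.
Build has to finish before Spec starts — violated.

No — it violates: Spec must come after Integrate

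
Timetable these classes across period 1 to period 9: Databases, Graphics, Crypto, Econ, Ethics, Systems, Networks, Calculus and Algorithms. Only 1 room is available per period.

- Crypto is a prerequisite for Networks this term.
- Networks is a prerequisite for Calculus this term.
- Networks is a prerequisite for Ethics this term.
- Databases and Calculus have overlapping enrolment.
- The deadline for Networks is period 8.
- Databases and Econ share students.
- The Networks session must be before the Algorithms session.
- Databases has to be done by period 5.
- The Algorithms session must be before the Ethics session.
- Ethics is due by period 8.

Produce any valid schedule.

Calculus=period 6; Networks=period 3; Econ=period 8; Systems=period 9; Graphics=period 7; Databases=period 1; Ethics=period 5; Algorithms=period 4; Crypto=period 2

Checking: Networks(period 3) before Ethics(period 5); Networks(period 3) before Algorithms(period 4); Algorithms(period 4) before Ethics(period 5); Networks(period 3) before Calculus(period 6); Crypto(period 2) before Networks(period 3); Databases(period 1) != Econ(period 8); Databases(period 1) != Calculus(period 6); Networks=period 3 in [period 1,period 8]; Databases=period 1 in [period 1,period 5]; Ethics=period 5 in [period 1,period 8]; max 1 per period (cap 1).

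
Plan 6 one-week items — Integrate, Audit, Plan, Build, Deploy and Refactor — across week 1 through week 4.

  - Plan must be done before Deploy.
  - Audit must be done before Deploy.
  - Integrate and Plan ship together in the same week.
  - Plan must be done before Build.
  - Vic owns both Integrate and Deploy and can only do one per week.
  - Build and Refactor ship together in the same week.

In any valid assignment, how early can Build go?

week 2

Precedence pushes Build to at least week 2.
Build at week 2 is achievable: Audit=week 1; Refactor=week 2; Plan=week 1; Deploy=week 2; Build=week 2; Integrate=week 1.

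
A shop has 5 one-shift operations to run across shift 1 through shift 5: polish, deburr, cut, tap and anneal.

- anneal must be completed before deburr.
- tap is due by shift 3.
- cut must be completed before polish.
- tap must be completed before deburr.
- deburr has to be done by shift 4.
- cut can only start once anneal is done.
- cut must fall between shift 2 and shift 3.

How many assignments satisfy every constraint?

40

Splitting on polish: it can be shift 3 (6), shift 4 (17), shift 5 (17). Listing each branch's schedules as (deburr, cut, tap, anneal) by shift number:
polish=shift 3: (2,2,1,1) (3,2,1,1) (3,2,2,1) (4,2,1,1) (4,2,2,1) (4,2,3,1) — 6.
polish=shift 4: (2,2,1,1) (2,3,1,1) (3,2,1,1) (3,2,2,1) (3,3,1,1) (3,3,1,2) (3,3,2,1) (3,3,2,2) (4,2,1,1) (4,2,2,1) (4,2,3,1) (4,3,1,1) (4,3,1,2) (4,3,2,1) (4,3,2,2) (4,3,3,1) (4,3,3,2) — 17.
polish=shift 5: (2,2,1,1) (2,3,1,1) (3,2,1,1) (3,2,2,1) (3,3,1,1) (3,3,1,2) (3,3,2,1) (3,3,2,2) (4,2,1,1) (4,2,2,1) (4,2,3,1) (4,3,1,1) (4,3,1,2) (4,3,2,1) (4,3,2,2) (4,3,3,1) (4,3,3,2) — 17.
Summing: 6 + 17 + 17 = 40.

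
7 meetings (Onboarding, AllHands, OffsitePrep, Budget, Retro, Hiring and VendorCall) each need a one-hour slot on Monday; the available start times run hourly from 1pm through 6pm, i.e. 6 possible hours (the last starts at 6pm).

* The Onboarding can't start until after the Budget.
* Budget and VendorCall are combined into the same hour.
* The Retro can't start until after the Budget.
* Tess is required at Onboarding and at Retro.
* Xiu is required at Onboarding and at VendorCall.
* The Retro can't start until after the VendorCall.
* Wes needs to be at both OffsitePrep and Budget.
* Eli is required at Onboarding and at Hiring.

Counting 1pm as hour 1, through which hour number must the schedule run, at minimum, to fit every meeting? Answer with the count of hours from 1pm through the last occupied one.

3

The precedence chain requires at least 2 distinct hours.
Could 2 hours be enough, i.e. nothing placed later than 2pm? No: Retro must come after Budget (at 1pm or later) → {2pm}; Budget must come before Retro (at 2pm or earlier) → {1pm}; Onboarding must come after Budget (at 1pm or later) → {2pm}; Retro can't share with Onboarding (2pm) → nothing is left.
So 2 hours is not enough.
3 works (last occupied hour: 3pm): for example VendorCall=1pm; Budget=1pm; OffsitePrep=2pm; AllHands=1pm; Hiring=1pm; Retro=2pm; Onboarding=3pm.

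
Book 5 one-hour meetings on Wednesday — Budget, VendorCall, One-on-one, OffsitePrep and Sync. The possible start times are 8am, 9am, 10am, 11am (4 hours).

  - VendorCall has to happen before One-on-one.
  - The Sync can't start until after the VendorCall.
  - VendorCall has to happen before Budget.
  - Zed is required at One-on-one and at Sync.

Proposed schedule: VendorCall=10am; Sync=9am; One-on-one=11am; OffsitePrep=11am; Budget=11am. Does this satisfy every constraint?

Invalid. The Sync can't start until after the VendorCall.

The Sync can't start until after the VendorCall — violated.
Zed is required at One-on-one and at Sync — holds.
VendorCall has to happen before One-on-one — holds.
VendorCall has to happen before Budget — holds.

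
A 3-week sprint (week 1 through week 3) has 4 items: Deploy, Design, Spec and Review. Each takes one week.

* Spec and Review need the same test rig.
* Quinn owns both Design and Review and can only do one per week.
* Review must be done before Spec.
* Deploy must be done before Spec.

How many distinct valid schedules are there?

Splitting on Deploy: it can be week 1 (6), week 2 (4). Listing each branch's schedules as (Design, Spec, Review) by week number:
Deploy=week 1: (1,3,2) (2,2,1) (2,3,1) (3,2,1) (3,3,1) (3,3,2) — 6.
Deploy=week 2: (1,3,2) (2,3,1) (3,3,1) (3,3,2) — 4.
Summing: 6 + 4 = 10.

10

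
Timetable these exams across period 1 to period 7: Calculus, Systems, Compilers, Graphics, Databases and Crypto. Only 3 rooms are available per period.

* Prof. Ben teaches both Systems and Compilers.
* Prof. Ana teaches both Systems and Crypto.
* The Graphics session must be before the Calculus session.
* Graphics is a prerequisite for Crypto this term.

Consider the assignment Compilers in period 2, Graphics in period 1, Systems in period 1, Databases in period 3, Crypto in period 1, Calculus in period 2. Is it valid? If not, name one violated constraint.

Graphics is a prerequisite for Crypto this term — violated.
Only 3 rooms are available per period — holds.
Prof. Ben teaches both Systems and Compilers — holds.
The Graphics session must be before the Calculus session — holds.
Prof. Ana teaches both Systems and Crypto — violated.

No. Prof. Ana teaches both Systems and Crypto is not satisfied.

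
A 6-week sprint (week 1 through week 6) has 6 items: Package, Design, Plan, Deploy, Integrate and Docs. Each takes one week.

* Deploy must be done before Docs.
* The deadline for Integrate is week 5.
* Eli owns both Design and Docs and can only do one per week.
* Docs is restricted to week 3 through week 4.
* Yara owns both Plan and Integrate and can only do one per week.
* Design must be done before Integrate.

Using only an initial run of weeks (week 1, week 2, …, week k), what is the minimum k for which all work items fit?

The precedence chain requires at least 2 distinct weeks.
Docs can't be placed before week 3, so the schedule must run through at least week 3.
3 works (last occupied week: week 3): for example Design in week 1, Docs in week 3, Integrate in week 2, Deploy in week 1, Package in week 1, Plan in week 1.

3 weeks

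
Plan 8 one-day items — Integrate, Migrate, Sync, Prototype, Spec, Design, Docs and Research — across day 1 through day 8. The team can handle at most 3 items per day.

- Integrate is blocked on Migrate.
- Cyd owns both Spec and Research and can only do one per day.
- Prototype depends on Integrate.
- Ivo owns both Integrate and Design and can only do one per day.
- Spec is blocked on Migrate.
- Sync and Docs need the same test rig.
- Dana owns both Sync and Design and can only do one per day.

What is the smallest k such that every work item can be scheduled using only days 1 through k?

The precedence chain requires at least 3 distinct days.
With at most 3 per day and 8 work items, at least 3 days are needed.
3 works (last occupied day: day 3): for example Docs in day 2, Research in day 1, Design in day 3, Integrate in day 2, Sync in day 1, Prototype in day 3, Migrate in day 1, Spec in day 2.

3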